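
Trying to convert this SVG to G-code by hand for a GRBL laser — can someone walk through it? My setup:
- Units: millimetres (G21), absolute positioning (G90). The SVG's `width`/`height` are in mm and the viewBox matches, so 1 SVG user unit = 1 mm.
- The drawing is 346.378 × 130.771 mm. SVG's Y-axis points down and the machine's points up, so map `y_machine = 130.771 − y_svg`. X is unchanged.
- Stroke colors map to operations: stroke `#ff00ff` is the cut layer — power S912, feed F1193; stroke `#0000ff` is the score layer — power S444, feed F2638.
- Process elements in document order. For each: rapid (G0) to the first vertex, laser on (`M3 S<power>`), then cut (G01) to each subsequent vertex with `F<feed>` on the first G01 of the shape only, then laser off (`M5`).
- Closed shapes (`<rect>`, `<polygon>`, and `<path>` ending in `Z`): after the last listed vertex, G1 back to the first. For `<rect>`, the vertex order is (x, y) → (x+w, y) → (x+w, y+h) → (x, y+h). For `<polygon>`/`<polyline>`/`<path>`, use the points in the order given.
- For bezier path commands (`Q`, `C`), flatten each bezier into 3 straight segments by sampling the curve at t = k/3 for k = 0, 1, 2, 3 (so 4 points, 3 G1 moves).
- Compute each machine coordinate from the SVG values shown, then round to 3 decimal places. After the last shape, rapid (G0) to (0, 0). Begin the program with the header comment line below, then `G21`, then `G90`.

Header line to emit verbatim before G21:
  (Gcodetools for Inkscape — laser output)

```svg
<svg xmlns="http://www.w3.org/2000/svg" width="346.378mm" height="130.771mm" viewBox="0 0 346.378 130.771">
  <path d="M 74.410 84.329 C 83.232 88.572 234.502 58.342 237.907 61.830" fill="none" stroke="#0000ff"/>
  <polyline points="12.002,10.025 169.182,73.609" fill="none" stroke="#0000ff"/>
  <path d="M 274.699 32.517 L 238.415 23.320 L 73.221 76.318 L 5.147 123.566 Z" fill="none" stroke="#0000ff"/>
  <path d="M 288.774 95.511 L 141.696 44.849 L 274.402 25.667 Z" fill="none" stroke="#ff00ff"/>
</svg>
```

Since the viewBox matches the mm dimensions, user units are millimetres directly. The only transform is the Y-flip y_m = 130.771 − y_svg.

Shape 1 is a cubic bezier drawn with `<path>`. Its stroke #0000ff means score at S444, F2638. After flipping Y the toolpath is (74.410,46.442) → (119.962,51.164) → (195.966,63.715) → (237.907,68.941).

Shape 2 is a line segment drawn with `<polyline>`. Its stroke #0000ff means score at S444, F2638. After flipping Y the toolpath is (12.002,120.746) → (169.182,57.162).

Shape 3 is a closed polygon drawn with `<path>`. Its stroke #0000ff means score at S444, F2638. After flipping Y the toolpath is (274.699,98.254) → (238.415,107.451) → (73.221,54.453) → (5.147,7.205) → (274.699,98.254), returning to the start.

Shape 4 is a closed polygon drawn with `<path>`. Its stroke #ff00ff means cut at S912, F1193. After flipping Y the toolpath is (288.774,35.260) → (141.696,85.922) → (274.402,105.104) → (288.774,35.260), returning to the start.

(Gcodetools for Inkscape — laser output)
G21
G90
G0 X74.410 Y46.442
M3 S444
G01 X119.962 Y51.164 F2638
G01 X195.966 Y63.715
G01 X237.907 Y68.941
M5
G0 X12.002 Y120.746
M3 S444
G01 X169.182 Y57.162 F2638
M5
G0 X274.699 Y98.254
M3 S444
G01 X238.415 Y107.451 F2638
G01 X73.221 Y54.453
G01 X5.147 Y7.205
G01 X274.699 Y98.254
M5
G0 X288.774 Y35.260
M3 S912
G01 X141.696 Y85.922 F1193
G01 X274.402 Y105.104
G01 X288.774 Y35.260
M5
G0 X0.000 Y0.000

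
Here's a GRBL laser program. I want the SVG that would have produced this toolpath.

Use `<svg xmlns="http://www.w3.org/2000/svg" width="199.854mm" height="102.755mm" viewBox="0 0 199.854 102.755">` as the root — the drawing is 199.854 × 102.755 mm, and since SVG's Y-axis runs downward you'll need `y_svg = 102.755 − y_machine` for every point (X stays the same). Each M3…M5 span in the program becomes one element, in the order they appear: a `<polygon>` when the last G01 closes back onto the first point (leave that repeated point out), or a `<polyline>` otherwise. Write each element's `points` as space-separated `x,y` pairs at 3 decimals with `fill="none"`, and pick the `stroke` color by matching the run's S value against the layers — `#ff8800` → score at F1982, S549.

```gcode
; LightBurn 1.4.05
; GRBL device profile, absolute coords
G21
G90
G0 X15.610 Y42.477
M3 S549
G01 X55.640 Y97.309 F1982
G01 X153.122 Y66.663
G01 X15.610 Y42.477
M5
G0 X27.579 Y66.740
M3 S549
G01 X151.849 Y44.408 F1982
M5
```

<svg xmlns="http://www.w3.org/2000/svg" width="199.854mm" height="102.755mm" viewBox="0 0 199.854 102.755">
  <polygon points="15.610,60.278 55.640,5.446 153.122,36.092" fill="none" stroke="#ff8800"/>
  <polyline points="27.579,36.015 151.849,58.347" fill="none" stroke="#ff8800"/>
</svg>

Machine Y-up, SVG Y-down with viewBox height 102.755, so y_svg = 102.755 − y_machine; X carries over. Every run uses S549, so all elements get stroke `#ff8800` (score).

Run 1: The run returns to its start, so emit a `<polygon>` with points (Y-flipped): 15.610,60.278 55.640,5.446 153.122,36.092.

Run 2: The run is open, so emit a `<polyline>` with points (Y-flipped): 27.579,36.015 151.849,58.347.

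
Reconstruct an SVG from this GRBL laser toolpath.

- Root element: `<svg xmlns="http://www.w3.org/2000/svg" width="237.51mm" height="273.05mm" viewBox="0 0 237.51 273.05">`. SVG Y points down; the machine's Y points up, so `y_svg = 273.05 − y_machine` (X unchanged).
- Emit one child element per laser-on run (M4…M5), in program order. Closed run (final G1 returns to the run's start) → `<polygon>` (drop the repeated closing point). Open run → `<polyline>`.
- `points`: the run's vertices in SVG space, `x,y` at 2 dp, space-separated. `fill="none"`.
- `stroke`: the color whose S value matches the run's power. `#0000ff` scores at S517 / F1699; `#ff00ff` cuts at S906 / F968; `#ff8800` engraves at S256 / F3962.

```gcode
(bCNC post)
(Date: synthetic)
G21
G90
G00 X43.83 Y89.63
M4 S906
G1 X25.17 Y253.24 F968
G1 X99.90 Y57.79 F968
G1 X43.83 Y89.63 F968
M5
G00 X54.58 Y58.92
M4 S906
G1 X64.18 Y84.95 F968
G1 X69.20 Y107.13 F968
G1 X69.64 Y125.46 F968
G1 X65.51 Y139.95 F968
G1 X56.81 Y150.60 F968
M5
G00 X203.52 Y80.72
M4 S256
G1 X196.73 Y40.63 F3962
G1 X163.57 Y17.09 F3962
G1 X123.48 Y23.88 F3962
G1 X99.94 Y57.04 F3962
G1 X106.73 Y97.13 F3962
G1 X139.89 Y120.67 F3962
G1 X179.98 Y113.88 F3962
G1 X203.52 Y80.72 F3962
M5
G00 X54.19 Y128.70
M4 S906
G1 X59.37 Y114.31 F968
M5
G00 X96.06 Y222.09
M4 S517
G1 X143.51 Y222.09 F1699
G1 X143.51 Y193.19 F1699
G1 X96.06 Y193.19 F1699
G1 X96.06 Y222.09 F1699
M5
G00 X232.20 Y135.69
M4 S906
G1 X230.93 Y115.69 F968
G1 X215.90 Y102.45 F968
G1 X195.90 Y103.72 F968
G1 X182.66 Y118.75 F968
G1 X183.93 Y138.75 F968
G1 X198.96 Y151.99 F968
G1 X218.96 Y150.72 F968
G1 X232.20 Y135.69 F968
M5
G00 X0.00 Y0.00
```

<svg xmlns="http://www.w3.org/2000/svg" width="237.51mm" height="273.05mm" viewBox="0 0 237.51 273.05">
  <polygon points="43.83,183.42 25.17,19.81 99.90,215.26" fill="none" stroke="#ff00ff"/>
  <polyline points="54.58,214.13 64.18,188.10 69.20,165.92 69.64,147.59 65.51,133.10 56.81,122.45" fill="none" stroke="#ff00ff"/>
  <polygon points="203.52,192.33 196.73,232.42 163.57,255.96 123.48,249.17 99.94,216.01 106.73,175.92 139.89,152.38 179.98,159.17" fill="none" stroke="#ff8800"/>
  <polyline points="54.19,144.35 59.37,158.74" fill="none" stroke="#ff00ff"/>
  <polygon points="96.06,50.96 143.51,50.96 143.51,79.86 96.06,79.86" fill="none" stroke="#0000ff"/>
  <polygon points="232.20,137.36 230.93,157.36 215.90,170.60 195.90,169.33 182.66,154.30 183.93,134.30 198.96,121.06 218.96,122.33" fill="none" stroke="#ff00ff"/>
</svg>

Each laser-on run becomes one SVG element. Flip Y back into SVG space with y_svg = 273.05 − y_machine.

Run 1: S906 ⇒ cut layer `#ff00ff`. The run returns to its start, so emit a `<polygon>` with points (Y-flipped): 43.83,183.42 25.17,19.81 99.90,215.26.

Run 2: the run's S906 means `#ff00ff` (cut). The run is open, so emit a `<polyline>` with points (Y-flipped): 54.58,214.13 64.18,188.10 69.20,165.92 69.64,147.59 65.51,133.10 56.81,122.45.

Run 3: the run's S256 means `#ff8800` (engrave). The run returns to its start, so emit a `<polygon>` with points (Y-flipped): 203.52,192.33 196.73,232.42 163.57,255.96 123.48,249.17 99.94,216.01 106.73,175.92 139.89,152.38 179.98,159.17.

Run 4: the run's S906 means `#ff00ff` (cut). The run is open, so emit a `<polyline>` with points (Y-flipped): 54.19,144.35 59.37,158.74.

Run 5: S517 ⇒ score layer `#0000ff`. The run returns to its start, so emit a `<polygon>` with points (Y-flipped): 96.06,50.96 143.51,50.96 143.51,79.86 96.06,79.86.

Run 6: S906 ⇒ cut layer `#ff00ff`. The run returns to its start, so emit a `<polygon>` with points (Y-flipped): 232.20,137.36 230.93,157.36 215.90,170.60 195.90,169.33 182.66,154.30 183.93,134.30 198.96,121.06 218.96,122.33.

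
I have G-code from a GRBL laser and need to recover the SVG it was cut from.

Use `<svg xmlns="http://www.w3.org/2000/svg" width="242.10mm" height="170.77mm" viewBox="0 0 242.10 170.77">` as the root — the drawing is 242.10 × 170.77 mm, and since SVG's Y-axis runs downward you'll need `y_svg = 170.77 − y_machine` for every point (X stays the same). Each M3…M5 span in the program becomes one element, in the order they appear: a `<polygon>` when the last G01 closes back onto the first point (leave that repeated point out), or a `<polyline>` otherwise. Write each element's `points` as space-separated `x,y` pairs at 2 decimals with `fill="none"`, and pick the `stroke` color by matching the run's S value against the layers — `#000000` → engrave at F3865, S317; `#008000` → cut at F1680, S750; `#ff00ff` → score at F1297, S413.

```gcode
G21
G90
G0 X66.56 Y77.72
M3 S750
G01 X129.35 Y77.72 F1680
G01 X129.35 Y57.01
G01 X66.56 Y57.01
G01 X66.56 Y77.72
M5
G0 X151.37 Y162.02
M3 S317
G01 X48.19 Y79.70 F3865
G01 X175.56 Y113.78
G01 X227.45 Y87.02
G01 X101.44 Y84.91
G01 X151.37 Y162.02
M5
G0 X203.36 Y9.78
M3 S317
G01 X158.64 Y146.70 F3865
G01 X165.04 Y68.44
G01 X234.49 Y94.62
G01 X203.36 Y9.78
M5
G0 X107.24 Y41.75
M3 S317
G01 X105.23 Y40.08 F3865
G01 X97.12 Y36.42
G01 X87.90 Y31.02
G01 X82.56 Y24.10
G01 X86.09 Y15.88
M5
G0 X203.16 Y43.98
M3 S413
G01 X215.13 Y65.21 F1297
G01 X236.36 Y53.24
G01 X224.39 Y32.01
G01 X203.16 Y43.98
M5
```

<svg xmlns="http://www.w3.org/2000/svg" width="242.10mm" height="170.77mm" viewBox="0 0 242.10 170.77">
  <polygon points="66.56,93.05 129.35,93.05 129.35,113.76 66.56,113.76" fill="none" stroke="#008000"/>
  <polygon points="151.37,8.75 48.19,91.07 175.56,56.99 227.45,83.75 101.44,85.86" fill="none" stroke="#000000"/>
  <polygon points="203.36,160.99 158.64,24.07 165.04,102.33 234.49,76.15" fill="none" stroke="#000000"/>
  <polyline points="107.24,129.02 105.23,130.69 97.12,134.35 87.90,139.75 82.56,146.67 86.09,154.89" fill="none" stroke="#000000"/>
  <polygon points="203.16,126.79 215.13,105.56 236.36,117.53 224.39,138.76" fill="none" stroke="#ff00ff"/>
</svg>

Each laser-on run becomes one SVG element. Flip Y back into SVG space with y_svg = 170.77 − y_machine.

Run 1: power S750 maps to stroke `#008000` (cut). The run returns to its start, so emit a `<polygon>` with points (Y-flipped): 66.56,93.05 129.35,93.05 129.35,113.76 66.56,113.76.

Run 2: power S317 maps to stroke `#000000` (engrave). The run returns to its start, so emit a `<polygon>` with points (Y-flipped): 151.37,8.75 48.19,91.07 175.56,56.99 227.45,83.75 101.44,85.86.

Run 3: the run's S317 means `#000000` (engrave). The run returns to its start, so emit a `<polygon>` with points (Y-flipped): 203.36,160.99 158.64,24.07 165.04,102.33 234.49,76.15.

Run 4: the run's S317 means `#000000` (engrave). The run is open, so emit a `<polyline>` with points (Y-flipped): 107.24,129.02 105.23,130.69 97.12,134.35 87.90,139.75 82.56,146.67 86.09,154.89.

Run 5: power S413 maps to stroke `#ff00ff` (score). The run returns to its start, so emit a `<polygon>` with points (Y-flipped): 203.16,126.79 215.13,105.56 236.36,117.53 224.39,138.76.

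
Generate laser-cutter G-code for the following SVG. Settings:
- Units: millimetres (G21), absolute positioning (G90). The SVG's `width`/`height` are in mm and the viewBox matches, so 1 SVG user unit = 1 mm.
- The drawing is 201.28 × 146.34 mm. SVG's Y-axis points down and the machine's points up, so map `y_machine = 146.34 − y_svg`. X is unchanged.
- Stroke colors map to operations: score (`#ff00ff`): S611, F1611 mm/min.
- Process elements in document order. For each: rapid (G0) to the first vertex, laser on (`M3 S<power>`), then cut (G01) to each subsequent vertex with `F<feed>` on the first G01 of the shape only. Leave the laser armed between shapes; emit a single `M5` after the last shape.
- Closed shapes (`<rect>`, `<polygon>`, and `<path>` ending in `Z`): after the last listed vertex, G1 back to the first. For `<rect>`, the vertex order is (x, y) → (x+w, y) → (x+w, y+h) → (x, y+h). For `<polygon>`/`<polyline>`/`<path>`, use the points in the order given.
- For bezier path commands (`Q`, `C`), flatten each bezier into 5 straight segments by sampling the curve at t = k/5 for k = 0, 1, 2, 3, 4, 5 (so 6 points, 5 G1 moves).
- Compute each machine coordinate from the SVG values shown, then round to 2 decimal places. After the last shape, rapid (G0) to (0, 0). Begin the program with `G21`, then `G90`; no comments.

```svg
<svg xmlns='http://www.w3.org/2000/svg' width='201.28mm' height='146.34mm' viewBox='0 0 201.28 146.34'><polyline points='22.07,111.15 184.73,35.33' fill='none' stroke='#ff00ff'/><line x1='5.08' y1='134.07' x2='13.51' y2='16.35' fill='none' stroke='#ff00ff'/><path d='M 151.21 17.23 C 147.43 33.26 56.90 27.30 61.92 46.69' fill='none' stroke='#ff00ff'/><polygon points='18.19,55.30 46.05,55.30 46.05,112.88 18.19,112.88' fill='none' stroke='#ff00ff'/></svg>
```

Since the viewBox matches the mm dimensions, user units are millimetres directly. The only transform is the Y-flip y_m = 146.34 − y_svg.

Shape 1 is a line segment drawn with `<polyline>`. Its stroke #ff00ff means score at S611, F1611. After flipping Y the toolpath is (22.07,35.19) → (184.73,111.01).

Shape 2 is a line segment drawn with `<line>`. Its stroke #ff00ff means score at S611, F1611. After flipping Y the toolpath is (5.08,12.27) → (13.51,129.99).

Shape 3 is a cubic bezier drawn with `<path>`. Its stroke #ff00ff means score at S611, F1611. After flipping Y the toolpath is (151.21,129.11) → (139.99,121.75) → (116.70,117.40) → (90.09,113.78) → (68.92,108.62) → (61.92,99.65).

Shape 4 is a rectangle drawn with `<polygon>`. Its stroke #ff00ff means score at S611, F1611. After flipping Y the toolpath is (18.19,91.04) → (46.05,91.04) → (46.05,33.46) → (18.19,33.46) → (18.19,91.04), returning to the start.

G21
G90
G0 X22.07 Y35.19
M3 S611
G01 X184.73 Y111.01 F1611
G0 X5.08 Y12.27
M3 S611
G01 X13.51 Y129.99 F1611
G0 X151.21 Y129.11
M3 S611
G01 X139.99 Y121.75 F1611
G01 X116.70 Y117.40
G01 X90.09 Y113.78
G01 X68.92 Y108.62
G01 X61.92 Y99.65
G0 X18.19 Y91.04
M3 S611
G01 X46.05 Y91.04 F1611
G01 X46.05 Y33.46
G01 X18.19 Y33.46
G01 X18.19 Y91.04
M5
G0 X0.00 Y0.00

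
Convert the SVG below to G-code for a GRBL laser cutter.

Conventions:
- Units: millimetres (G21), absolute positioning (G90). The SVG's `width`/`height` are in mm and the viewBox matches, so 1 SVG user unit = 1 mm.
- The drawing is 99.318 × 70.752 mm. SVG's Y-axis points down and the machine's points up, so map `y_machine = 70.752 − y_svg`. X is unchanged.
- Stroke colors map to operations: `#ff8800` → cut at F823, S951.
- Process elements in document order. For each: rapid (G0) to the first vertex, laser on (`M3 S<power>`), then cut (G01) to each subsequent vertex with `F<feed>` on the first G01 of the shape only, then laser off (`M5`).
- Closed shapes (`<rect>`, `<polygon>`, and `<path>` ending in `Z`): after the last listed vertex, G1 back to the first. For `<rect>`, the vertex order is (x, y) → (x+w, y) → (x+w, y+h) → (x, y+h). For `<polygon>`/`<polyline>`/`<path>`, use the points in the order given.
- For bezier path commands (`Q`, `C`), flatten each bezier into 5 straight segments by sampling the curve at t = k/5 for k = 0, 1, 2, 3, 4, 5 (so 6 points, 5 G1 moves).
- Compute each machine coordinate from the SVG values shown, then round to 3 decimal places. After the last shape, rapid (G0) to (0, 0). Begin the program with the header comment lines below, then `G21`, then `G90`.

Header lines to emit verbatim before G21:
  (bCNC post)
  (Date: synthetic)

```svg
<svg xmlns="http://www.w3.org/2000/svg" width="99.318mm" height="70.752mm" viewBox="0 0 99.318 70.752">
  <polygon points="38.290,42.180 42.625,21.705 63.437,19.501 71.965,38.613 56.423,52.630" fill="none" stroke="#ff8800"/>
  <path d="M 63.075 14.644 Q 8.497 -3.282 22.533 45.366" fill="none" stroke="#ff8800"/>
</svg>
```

Since the viewBox matches the mm dimensions, user units are millimetres directly. The only transform is the Y-flip y_m = 70.752 − y_svg.

Shape 1 is a regular polygon drawn with `<polygon>`. Its stroke #ff8800 means cut at S951, F823. After flipping Y the toolpath is (38.290,28.572) → (42.625,49.047) → (63.437,51.251) → (71.965,32.139) → (56.423,18.122) → (38.290,28.572), returning to the start.

Shape 2 is a quadratic bezier drawn with `<path>`. Its stroke #ff8800 means cut at S951, F823. After flipping Y the toolpath is (63.075,56.108) → (43.988,60.615) → (30.391,59.797) → (22.282,53.653) → (19.663,42.182) → (22.533,25.386).

(bCNC post)
(Date: synthetic)
G21
G90
G0 X38.290 Y28.572
M3 S951
G01 X42.625 Y49.047 F823
G01 X63.437 Y51.251
G01 X71.965 Y32.139
G01 X56.423 Y18.122
G01 X38.290 Y28.572
M5
G0 X63.075 Y56.108
M3 S951
G01 X43.988 Y60.615 F823
G01 X30.391 Y59.797
G01 X22.282 Y53.653
G01 X19.663 Y42.182
G01 X22.533 Y25.386
M5
G0 X0.000 Y0.000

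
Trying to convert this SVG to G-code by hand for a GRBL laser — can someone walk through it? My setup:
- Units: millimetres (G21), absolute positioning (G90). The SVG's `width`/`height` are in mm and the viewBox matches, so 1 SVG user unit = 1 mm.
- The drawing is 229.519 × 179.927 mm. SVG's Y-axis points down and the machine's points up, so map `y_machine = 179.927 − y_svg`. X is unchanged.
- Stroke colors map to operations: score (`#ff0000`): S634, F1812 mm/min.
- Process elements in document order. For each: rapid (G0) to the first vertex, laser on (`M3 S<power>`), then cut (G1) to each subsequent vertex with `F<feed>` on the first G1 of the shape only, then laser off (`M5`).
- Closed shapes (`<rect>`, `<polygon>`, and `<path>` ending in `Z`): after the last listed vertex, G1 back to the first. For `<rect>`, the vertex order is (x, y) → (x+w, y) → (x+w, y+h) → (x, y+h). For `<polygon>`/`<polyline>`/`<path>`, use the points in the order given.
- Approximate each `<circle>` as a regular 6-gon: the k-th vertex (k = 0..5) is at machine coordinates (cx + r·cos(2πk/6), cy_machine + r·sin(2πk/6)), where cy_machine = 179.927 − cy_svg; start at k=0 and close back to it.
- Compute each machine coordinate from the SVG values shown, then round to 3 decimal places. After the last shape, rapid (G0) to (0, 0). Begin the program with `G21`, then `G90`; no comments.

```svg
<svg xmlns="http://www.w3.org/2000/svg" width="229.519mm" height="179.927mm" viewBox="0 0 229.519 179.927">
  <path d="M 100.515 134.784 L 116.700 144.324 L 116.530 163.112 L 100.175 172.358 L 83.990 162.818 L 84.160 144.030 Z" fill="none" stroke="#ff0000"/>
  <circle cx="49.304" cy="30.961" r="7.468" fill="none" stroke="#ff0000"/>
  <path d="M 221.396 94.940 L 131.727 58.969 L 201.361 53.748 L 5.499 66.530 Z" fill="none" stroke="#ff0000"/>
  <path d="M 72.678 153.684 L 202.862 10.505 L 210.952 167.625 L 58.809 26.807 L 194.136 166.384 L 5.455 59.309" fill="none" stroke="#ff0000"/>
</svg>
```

1 u = 1 mm; y_m = 179.927 − y.

[1] `<path>` regular polygon, #ff0000→score S634 F1812: (100.515,45.143) → (116.700,35.603) → (116.530,16.815) → (100.175,7.569) → (83.990,17.109) → (84.160,35.897) → (100.515,45.143) (closed)

[2] `<circle>` circle, #ff0000→score S634 F1812: (56.772,148.966) → (53.038,155.433) → (45.570,155.433) → (41.836,148.966) → (45.570,142.499) → (53.038,142.499) → (56.772,148.966) (closed)

[3] `<path>` closed polygon, #ff0000→score S634 F1812: (221.396,84.987) → (131.727,120.958) → (201.361,126.179) → (5.499,113.397) → (221.396,84.987) (closed)

[4] `<path>` open polyline, #ff0000→score S634 F1812: (72.678,26.243) → (202.862,169.422) → (210.952,12.302) → (58.809,153.120) → (194.136,13.543) → (5.455,120.618)

G21
G90
G0 X100.515 Y45.143
M3 S634
G1 X116.700 Y35.603 F1812
G1 X116.530 Y16.815
G1 X100.175 Y7.569
G1 X83.990 Y17.109
G1 X84.160 Y35.897
G1 X100.515 Y45.143
M5
G0 X56.772 Y148.966
M3 S634
G1 X53.038 Y155.433 F1812
G1 X45.570 Y155.433
G1 X41.836 Y148.966
G1 X45.570 Y142.499
G1 X53.038 Y142.499
G1 X56.772 Y148.966
M5
G0 X221.396 Y84.987
M3 S634
G1 X131.727 Y120.958 F1812
G1 X201.361 Y126.179
G1 X5.499 Y113.397
G1 X221.396 Y84.987
M5
G0 X72.678 Y26.243
M3 S634
G1 X202.862 Y169.422 F1812
G1 X210.952 Y12.302
G1 X58.809 Y153.120
G1 X194.136 Y13.543
G1 X5.455 Y120.618
M5
G0 X0.000 Y0.000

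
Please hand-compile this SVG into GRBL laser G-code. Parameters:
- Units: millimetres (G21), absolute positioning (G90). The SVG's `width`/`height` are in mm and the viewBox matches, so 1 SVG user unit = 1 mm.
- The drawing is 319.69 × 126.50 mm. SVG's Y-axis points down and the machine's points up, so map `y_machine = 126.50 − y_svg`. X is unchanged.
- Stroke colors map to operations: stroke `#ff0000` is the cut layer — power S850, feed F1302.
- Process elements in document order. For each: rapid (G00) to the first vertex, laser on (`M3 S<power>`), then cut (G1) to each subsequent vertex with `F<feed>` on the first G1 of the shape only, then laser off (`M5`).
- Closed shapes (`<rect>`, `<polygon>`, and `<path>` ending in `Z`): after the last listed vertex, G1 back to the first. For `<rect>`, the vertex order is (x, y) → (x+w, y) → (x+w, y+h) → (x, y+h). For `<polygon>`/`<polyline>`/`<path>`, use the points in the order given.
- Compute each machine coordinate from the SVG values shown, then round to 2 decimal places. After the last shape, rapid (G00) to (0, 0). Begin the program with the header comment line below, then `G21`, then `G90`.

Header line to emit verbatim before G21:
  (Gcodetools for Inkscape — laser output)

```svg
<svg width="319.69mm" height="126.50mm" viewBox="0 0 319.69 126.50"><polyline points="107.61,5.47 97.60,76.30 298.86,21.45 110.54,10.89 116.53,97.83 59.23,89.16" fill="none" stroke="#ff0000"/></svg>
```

(Gcodetools for Inkscape — laser output)
G21
G90
G00 X107.61 Y121.03
M3 S850
G1 X97.60 Y50.20 F1302
G1 X298.86 Y105.05
G1 X110.54 Y115.61
G1 X116.53 Y28.67
G1 X59.23 Y37.34
M5
G00 X0.00 Y0.00

1 u = 1 mm; y_m = 126.50 − y.

[1] `<polyline>` open polyline, #ff0000→cut S850 F1302: (107.61,121.03) → (97.60,50.20) → (298.86,105.05) → (110.54,115.61) → (116.53,28.67) → (59.23,37.34)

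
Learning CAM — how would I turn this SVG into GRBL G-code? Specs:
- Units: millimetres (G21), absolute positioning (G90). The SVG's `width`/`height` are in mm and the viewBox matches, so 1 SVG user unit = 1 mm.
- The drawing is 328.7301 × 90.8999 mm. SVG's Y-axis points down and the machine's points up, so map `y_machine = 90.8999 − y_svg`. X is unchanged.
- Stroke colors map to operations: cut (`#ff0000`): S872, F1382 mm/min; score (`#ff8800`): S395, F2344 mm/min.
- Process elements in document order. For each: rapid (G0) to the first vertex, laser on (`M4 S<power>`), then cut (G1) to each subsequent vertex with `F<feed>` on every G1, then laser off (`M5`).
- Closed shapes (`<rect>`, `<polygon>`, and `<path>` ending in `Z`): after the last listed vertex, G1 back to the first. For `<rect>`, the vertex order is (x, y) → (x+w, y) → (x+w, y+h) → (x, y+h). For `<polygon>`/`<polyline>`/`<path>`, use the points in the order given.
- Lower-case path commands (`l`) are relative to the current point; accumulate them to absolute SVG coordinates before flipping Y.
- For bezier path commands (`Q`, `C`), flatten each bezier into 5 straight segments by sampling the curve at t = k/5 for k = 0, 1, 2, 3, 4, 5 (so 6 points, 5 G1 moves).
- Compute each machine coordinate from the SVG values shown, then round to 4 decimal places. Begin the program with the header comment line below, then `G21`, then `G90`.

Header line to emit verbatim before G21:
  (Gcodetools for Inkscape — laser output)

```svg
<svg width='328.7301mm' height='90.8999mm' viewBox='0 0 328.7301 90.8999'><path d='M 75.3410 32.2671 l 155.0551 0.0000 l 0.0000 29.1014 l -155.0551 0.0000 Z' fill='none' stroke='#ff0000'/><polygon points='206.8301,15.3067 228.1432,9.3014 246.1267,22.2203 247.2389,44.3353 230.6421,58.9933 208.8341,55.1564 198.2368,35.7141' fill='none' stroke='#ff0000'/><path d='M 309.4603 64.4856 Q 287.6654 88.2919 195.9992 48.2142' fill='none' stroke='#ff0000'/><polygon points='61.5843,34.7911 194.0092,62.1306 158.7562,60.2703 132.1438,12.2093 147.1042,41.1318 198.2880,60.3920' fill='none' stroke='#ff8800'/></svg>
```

Since the viewBox matches the mm dimensions, user units are millimetres directly. The only transform is the Y-flip y_m = 90.8999 − y_svg.

Shape 1 is a rectangle drawn with `<path>`. Its stroke #ff0000 means cut at S872, F1382. After flipping Y the toolpath is (75.3410,58.6328) → (230.3961,58.6328) → (230.3961,29.5314) → (75.3410,29.5314) → (75.3410,58.6328), returning to the start.

Shape 2 is a regular polygon drawn with `<polygon>`. Its stroke #ff0000 means cut at S872, F1382. After flipping Y the toolpath is (206.8301,75.5932) → (228.1432,81.5985) → (246.1267,68.6796) → (247.2389,46.5646) → (230.6421,31.9066) → (208.8341,35.7435) → (198.2368,55.1858) → (206.8301,75.5932), returning to the start.

Shape 3 is a quadratic bezier drawn with `<path>`. Its stroke #ff0000 means cut at S872, F1382. After flipping Y the toolpath is (309.4603,26.4143) → (297.9475,19.4471) → (280.8450,17.5907) → (258.1528,20.8450) → (229.8708,29.2100) → (195.9992,42.6857).

Shape 4 is a closed polygon drawn with `<polygon>`. Its stroke #ff8800 means score at S395, F2344. After flipping Y the toolpath is (61.5843,56.1088) → (194.0092,28.7693) → (158.7562,30.6296) → (132.1438,78.6906) → (147.1042,49.7681) → (198.2880,30.5079) → (61.5843,56.1088), returning to the start.

(Gcodetools for Inkscape — laser output)
G21
G90
G0 X75.3410 Y58.6328
M4 S872
G1 X230.3961 Y58.6328 F1382
G1 X230.3961 Y29.5314 F1382
G1 X75.3410 Y29.5314 F1382
G1 X75.3410 Y58.6328 F1382
M5
G0 X206.8301 Y75.5932
M4 S872
G1 X228.1432 Y81.5985 F1382
G1 X246.1267 Y68.6796 F1382
G1 X247.2389 Y46.5646 F1382
G1 X230.6421 Y31.9066 F1382
G1 X208.8341 Y35.7435 F1382
G1 X198.2368 Y55.1858 F1382
G1 X206.8301 Y75.5932 F1382
M5
G0 X309.4603 Y26.4143
M4 S872
G1 X297.9475 Y19.4471 F1382
G1 X280.8450 Y17.5907 F1382
G1 X258.1528 Y20.8450 F1382
G1 X229.8708 Y29.2100 F1382
G1 X195.9992 Y42.6857 F1382
M5
G0 X61.5843 Y56.1088
M4 S395
G1 X194.0092 Y28.7693 F2344
G1 X158.7562 Y30.6296 F2344
G1 X132.1438 Y78.6906 F2344
G1 X147.1042 Y49.7681 F2344
G1 X198.2880 Y30.5079 F2344
G1 X61.5843 Y56.1088 F2344
M5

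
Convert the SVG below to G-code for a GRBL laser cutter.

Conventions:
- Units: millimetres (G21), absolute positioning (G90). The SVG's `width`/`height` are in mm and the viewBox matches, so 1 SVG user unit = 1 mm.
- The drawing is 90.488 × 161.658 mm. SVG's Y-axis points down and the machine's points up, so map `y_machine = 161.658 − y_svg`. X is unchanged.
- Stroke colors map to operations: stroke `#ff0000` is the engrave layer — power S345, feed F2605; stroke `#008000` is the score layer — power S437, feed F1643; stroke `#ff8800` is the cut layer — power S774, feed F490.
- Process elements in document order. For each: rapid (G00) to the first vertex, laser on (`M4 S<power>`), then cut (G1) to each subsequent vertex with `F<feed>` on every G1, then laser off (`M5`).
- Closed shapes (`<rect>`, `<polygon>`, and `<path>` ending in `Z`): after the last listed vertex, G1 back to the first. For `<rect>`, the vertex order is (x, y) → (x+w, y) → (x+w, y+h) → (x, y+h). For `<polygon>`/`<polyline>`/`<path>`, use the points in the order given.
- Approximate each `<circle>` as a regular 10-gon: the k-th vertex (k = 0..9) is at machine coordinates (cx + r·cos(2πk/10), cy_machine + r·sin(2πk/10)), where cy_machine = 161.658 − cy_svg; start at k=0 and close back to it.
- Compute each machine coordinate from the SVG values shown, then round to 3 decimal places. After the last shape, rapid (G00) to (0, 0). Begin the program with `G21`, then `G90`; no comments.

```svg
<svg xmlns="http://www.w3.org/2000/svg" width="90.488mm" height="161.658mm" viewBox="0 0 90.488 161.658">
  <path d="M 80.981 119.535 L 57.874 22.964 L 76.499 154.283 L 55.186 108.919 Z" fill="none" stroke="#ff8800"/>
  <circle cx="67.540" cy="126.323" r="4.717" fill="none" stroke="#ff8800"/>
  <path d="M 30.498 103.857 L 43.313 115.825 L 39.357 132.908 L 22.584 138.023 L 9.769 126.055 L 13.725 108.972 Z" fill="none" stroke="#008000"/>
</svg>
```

G21
G90
G00 X80.981 Y42.123
M4 S774
G1 X57.874 Y138.694 F490
G1 X76.499 Y7.375 F490
G1 X55.186 Y52.739 F490
G1 X80.981 Y42.123 F490
M5
G00 X72.257 Y35.335
M4 S774
G1 X71.356 Y38.108 F490
G1 X68.998 Y39.821 F490
G1 X66.082 Y39.821 F490
G1 X63.724 Y38.108 F490
G1 X62.823 Y35.335 F490
G1 X63.724 Y32.562 F490
G1 X66.082 Y30.849 F490
G1 X68.998 Y30.849 F490
G1 X71.356 Y32.562 F490
G1 X72.257 Y35.335 F490
M5
G00 X30.498 Y57.801
M4 S437
G1 X43.313 Y45.833 F1643
G1 X39.357 Y28.750 F1643
G1 X22.584 Y23.635 F1643
G1 X9.769 Y35.603 F1643
G1 X13.725 Y52.686 F1643
G1 X30.498 Y57.801 F1643
M5
G00 X0.000 Y0.000

1 u = 1 mm; y_m = 161.658 − y.

[1] `<path>` closed polygon, #ff8800→cut S774 F490: (80.981,42.123) → (57.874,138.694) → (76.499,7.375) → (55.186,52.739) → (80.981,42.123) (closed)

[2] `<circle>` circle, #ff8800→cut S774 F490: (72.257,35.335) → (71.356,38.108) → (68.998,39.821) → (66.082,39.821) → (63.724,38.108) → (62.823,35.335) → (63.724,32.562) → (66.082,30.849) → (68.998,30.849) → (71.356,32.562) → (72.257,35.335) (closed)

[3] `<path>` regular polygon, #008000→score S437 F1643: (30.498,57.801) → (43.313,45.833) → (39.357,28.750) → (22.584,23.635) → (9.769,35.603) → (13.725,52.686) → (30.498,57.801) (closed)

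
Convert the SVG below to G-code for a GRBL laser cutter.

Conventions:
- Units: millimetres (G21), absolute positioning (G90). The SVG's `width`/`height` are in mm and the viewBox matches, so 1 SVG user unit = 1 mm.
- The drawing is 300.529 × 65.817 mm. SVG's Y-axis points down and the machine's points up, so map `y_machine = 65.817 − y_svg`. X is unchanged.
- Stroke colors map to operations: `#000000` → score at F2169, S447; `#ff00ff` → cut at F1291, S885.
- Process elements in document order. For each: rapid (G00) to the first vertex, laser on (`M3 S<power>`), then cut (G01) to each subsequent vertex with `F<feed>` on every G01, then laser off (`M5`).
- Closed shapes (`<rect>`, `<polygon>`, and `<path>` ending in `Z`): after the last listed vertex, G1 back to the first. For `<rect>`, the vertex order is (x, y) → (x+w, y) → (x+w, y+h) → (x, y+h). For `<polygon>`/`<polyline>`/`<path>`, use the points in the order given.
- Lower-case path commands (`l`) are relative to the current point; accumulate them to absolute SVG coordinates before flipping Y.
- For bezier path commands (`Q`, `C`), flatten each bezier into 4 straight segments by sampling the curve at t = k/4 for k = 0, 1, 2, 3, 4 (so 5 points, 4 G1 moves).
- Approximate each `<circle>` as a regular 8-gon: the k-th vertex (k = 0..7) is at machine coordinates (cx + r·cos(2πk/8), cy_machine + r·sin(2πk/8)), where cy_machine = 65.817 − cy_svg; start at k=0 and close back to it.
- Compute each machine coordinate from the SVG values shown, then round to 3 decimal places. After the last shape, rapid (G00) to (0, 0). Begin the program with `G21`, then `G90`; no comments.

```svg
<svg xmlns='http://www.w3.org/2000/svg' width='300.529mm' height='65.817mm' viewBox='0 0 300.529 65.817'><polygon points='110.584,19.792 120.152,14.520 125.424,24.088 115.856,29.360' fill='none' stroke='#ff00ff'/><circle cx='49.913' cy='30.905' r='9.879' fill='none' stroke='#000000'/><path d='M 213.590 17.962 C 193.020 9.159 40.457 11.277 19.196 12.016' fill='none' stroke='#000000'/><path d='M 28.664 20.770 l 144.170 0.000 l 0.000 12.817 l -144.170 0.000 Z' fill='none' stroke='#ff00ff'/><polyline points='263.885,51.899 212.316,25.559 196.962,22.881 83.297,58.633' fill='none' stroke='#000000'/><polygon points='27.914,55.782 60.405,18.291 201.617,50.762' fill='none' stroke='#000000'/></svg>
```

1 u = 1 mm; y_m = 65.817 − y.

[1] `<polygon>` regular polygon, #ff00ff→cut S885 F1291: (110.584,46.025) → (120.152,51.297) → (125.424,41.729) → (115.856,36.457) → (110.584,46.025) (closed)

[2] `<circle>` circle, #000000→score S447 F2169: (59.792,34.912) → (56.899,41.898) → (49.913,44.791) → (42.927,41.898) → (40.034,34.912) → (42.927,27.926) → (49.913,25.033) → (56.899,27.926) → (59.792,34.912) (closed)

[3] `<path>` cubic bezier, #000000→score S447 F2169: (213.590,47.855) → (177.528,52.602) → (116.652,54.406) → (55.647,54.422) → (19.196,53.801)

[4] `<path>` rectangle, #ff00ff→cut S885 F1291: (28.664,45.047) → (172.834,45.047) → (172.834,32.230) → (28.664,32.230) → (28.664,45.047) (closed)

[5] `<polyline>` open polyline, #000000→score S447 F2169: (263.885,13.918) → (212.316,40.258) → (196.962,42.936) → (83.297,7.184)

[6] `<polygon>` closed polygon, #000000→score S447 F2169: (27.914,10.035) → (60.405,47.526) → (201.617,15.055) → (27.914,10.035) (closed)

G21
G90
G00 X110.584 Y46.025
M3 S885
G01 X120.152 Y51.297 F1291
G01 X125.424 Y41.729 F1291
G01 X115.856 Y36.457 F1291
G01 X110.584 Y46.025 F1291
M5
G00 X59.792 Y34.912
M3 S447
G01 X56.899 Y41.898 F2169
G01 X49.913 Y44.791 F2169
G01 X42.927 Y41.898 F2169
G01 X40.034 Y34.912 F2169
G01 X42.927 Y27.926 F2169
G01 X49.913 Y25.033 F2169
G01 X56.899 Y27.926 F2169
G01 X59.792 Y34.912 F2169
M5
G00 X213.590 Y47.855
M3 S447
G01 X177.528 Y52.602 F2169
G01 X116.652 Y54.406 F2169
G01 X55.647 Y54.422 F2169
G01 X19.196 Y53.801 F2169
M5
G00 X28.664 Y45.047
M3 S885
G01 X172.834 Y45.047 F1291
G01 X172.834 Y32.230 F1291
G01 X28.664 Y32.230 F1291
G01 X28.664 Y45.047 F1291
M5
G00 X263.885 Y13.918
M3 S447
G01 X212.316 Y40.258 F2169
G01 X196.962 Y42.936 F2169
G01 X83.297 Y7.184 F2169
M5
G00 X27.914 Y10.035
M3 S447
G01 X60.405 Y47.526 F2169
G01 X201.617 Y15.055 F2169
G01 X27.914 Y10.035 F2169
M5
G00 X0.000 Y0.000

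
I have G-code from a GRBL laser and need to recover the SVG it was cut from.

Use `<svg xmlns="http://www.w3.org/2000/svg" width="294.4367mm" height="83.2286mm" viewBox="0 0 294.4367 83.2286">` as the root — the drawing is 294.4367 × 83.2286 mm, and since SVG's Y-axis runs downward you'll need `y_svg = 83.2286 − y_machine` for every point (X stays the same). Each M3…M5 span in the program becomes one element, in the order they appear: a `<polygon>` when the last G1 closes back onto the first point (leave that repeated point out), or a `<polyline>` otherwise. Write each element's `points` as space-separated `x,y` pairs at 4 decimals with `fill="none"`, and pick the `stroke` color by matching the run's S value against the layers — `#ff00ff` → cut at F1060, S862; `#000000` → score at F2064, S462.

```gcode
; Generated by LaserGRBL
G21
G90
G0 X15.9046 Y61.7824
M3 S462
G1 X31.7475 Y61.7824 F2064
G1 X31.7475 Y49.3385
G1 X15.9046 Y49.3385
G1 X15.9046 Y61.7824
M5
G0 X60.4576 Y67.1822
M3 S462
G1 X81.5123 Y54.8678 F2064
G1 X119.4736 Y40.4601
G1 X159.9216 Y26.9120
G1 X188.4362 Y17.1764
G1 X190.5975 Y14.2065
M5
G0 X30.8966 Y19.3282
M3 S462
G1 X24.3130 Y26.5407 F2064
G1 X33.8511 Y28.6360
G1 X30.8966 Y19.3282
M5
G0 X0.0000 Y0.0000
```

<svg xmlns="http://www.w3.org/2000/svg" width="294.4367mm" height="83.2286mm" viewBox="0 0 294.4367 83.2286">
  <polygon points="15.9046,21.4462 31.7475,21.4462 31.7475,33.8901 15.9046,33.8901" fill="none" stroke="#000000"/>
  <polyline points="60.4576,16.0464 81.5123,28.3608 119.4736,42.7685 159.9216,56.3166 188.4362,66.0522 190.5975,69.0221" fill="none" stroke="#000000"/>
  <polygon points="30.8966,63.9004 24.3130,56.6879 33.8511,54.5926" fill="none" stroke="#000000"/>
</svg>

Machine Y-up, SVG Y-down with viewBox height 83.2286, so y_svg = 83.2286 − y_machine; X carries over. Every run uses S462, so all elements get stroke `#000000` (score).

Run 1: The run returns to its start, so emit a `<polygon>` with points (Y-flipped): 15.9046,21.4462 31.7475,21.4462 31.7475,33.8901 15.9046,33.8901.

Run 2: The run is open, so emit a `<polyline>` with points (Y-flipped): 60.4576,16.0464 81.5123,28.3608 119.4736,42.7685 159.9216,56.3166 188.4362,66.0522 190.5975,69.0221.

Run 3: The run returns to its start, so emit a `<polygon>` with points (Y-flipped): 30.8966,63.9004 24.3130,56.6879 33.8511,54.5926.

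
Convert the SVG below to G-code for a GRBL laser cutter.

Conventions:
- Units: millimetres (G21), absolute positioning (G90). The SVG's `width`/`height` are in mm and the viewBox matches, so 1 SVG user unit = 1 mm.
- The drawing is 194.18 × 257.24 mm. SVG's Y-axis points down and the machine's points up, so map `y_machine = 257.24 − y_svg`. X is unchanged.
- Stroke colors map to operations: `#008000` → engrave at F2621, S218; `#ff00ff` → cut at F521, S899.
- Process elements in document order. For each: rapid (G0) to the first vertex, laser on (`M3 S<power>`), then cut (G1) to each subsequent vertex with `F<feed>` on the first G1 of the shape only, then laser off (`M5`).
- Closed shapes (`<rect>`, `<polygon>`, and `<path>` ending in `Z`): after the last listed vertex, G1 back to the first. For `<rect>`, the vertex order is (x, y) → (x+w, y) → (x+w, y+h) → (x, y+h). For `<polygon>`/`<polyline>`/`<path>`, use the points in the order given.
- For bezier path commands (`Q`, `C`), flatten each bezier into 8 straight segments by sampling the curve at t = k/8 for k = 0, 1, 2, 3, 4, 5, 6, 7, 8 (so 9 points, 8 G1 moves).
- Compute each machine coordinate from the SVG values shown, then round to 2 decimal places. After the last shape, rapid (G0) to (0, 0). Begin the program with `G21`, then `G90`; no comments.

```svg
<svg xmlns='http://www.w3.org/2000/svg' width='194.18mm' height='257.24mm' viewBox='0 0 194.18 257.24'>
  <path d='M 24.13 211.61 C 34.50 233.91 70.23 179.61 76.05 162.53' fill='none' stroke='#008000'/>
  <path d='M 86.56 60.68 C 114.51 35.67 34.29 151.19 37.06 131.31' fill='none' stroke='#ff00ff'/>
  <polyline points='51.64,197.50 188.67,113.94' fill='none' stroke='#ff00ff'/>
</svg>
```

G21
G90
G0 X24.13 Y45.63
M3 S218
G1 X29.10 Y40.64 F2621
G1 X35.80 Y41.49
G1 X43.58 Y46.86
G1 X51.80 Y55.40
G1 X59.80 Y65.80
G1 X66.94 Y76.70
G1 X72.57 Y86.78
G1 X76.05 Y94.71
M5
G0 X86.56 Y196.56
M3 S899
G1 X92.34 Y199.89 F521
G1 X90.23 Y193.28
G1 X82.45 Y179.96
G1 X71.25 Y163.17
G1 X58.87 Y146.14
G1 X47.56 Y132.10
G1 X39.54 Y124.28
G1 X37.06 Y125.93
M5
G0 X51.64 Y59.74
M3 S899
G1 X188.67 Y143.30 F521
M5
G0 X0.00 Y0.00

1 u = 1 mm; y_m = 257.24 − y.

[1] `<path>` cubic bezier, #008000→engrave S218 F2621: (24.13,45.63) → (29.10,40.64) → (35.80,41.49) → (43.58,46.86) → (51.80,55.40) → (59.80,65.80) → (66.94,76.70) → (72.57,86.78) → (76.05,94.71)

[2] `<path>` cubic bezier, #ff00ff→cut S899 F521: (86.56,196.56) → (92.34,199.89) → (90.23,193.28) → (82.45,179.96) → (71.25,163.17) → (58.87,146.14) → (47.56,132.10) → (39.54,124.28) → (37.06,125.93)

[3] `<polyline>` line segment, #ff00ff→cut S899 F521: (51.64,59.74) → (188.67,143.30)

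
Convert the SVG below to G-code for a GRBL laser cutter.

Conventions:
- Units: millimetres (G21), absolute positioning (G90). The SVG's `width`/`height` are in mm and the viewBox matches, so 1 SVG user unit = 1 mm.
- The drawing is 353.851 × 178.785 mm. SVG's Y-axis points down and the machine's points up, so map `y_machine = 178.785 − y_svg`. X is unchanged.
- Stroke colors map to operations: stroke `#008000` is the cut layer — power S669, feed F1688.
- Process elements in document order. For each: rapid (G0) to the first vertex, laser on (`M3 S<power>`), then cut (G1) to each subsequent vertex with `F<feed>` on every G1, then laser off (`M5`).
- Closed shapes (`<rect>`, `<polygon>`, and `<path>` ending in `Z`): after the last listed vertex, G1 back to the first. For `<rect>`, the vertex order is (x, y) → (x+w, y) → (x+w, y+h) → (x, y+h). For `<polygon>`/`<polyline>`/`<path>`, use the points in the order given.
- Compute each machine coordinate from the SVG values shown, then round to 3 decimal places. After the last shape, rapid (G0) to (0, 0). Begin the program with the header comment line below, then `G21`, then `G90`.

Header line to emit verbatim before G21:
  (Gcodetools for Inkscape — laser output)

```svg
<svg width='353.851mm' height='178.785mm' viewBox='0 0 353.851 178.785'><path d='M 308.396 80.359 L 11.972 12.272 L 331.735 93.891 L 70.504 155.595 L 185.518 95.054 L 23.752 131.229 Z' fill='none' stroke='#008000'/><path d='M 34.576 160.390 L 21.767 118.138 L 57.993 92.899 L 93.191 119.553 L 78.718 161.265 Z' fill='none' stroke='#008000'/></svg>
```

Since the viewBox matches the mm dimensions, user units are millimetres directly. The only transform is the Y-flip y_m = 178.785 − y_svg.

Shape 1 is a closed polygon drawn with `<path>`. Its stroke #008000 means cut at S669, F1688. After flipping Y the toolpath is (308.396,98.426) → (11.972,166.513) → (331.735,84.894) → (70.504,23.190) → (185.518,83.731) → (23.752,47.556) → (308.396,98.426), returning to the start.

Shape 2 is a regular polygon drawn with `<path>`. Its stroke #008000 means cut at S669, F1688. After flipping Y the toolpath is (34.576,18.395) → (21.767,60.647) → (57.993,85.886) → (93.191,59.232) → (78.718,17.520) → (34.576,18.395), returning to the start.

(Gcodetools for Inkscape — laser output)
G21
G90
G0 X308.396 Y98.426
M3 S669
G1 X11.972 Y166.513 F1688
G1 X331.735 Y84.894 F1688
G1 X70.504 Y23.190 F1688
G1 X185.518 Y83.731 F1688
G1 X23.752 Y47.556 F1688
G1 X308.396 Y98.426 F1688
M5
G0 X34.576 Y18.395
M3 S669
G1 X21.767 Y60.647 F1688
G1 X57.993 Y85.886 F1688
G1 X93.191 Y59.232 F1688
G1 X78.718 Y17.520 F1688
G1 X34.576 Y18.395 F1688
M5
G0 X0.000 Y0.000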